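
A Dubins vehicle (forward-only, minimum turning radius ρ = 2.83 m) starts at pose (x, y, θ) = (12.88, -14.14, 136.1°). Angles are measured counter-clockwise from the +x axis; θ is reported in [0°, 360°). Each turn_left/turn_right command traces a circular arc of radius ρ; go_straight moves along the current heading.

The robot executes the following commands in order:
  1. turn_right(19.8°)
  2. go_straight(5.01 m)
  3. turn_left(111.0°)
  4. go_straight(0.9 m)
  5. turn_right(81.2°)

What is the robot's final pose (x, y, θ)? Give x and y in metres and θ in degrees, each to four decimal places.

set_pose: (x, y, θ) = (12.8800, -14.1400, 136.1000°), ρ = 2.83
turn_right(19.8°): centre at ρ to the right, rotate −19.8° → (12.3053, -13.3547, 116.3000°)
go_straight(5.01): x += 5.01·cos θ, y += 5.01·sin θ → (10.0855, -8.8633, 116.3000°)
turn_left(111.0°): centre at ρ to the left, rotate +111.0° → (5.4686, -8.1980, 227.3000°)
go_straight(0.9): x += 0.9·cos θ, y += 0.9·sin θ → (4.8583, -8.8595, 227.3000°)
turn_right(81.2°): centre at ρ to the right, rotate −81.2° → (1.2000, -9.2892, 146.1000°)

(1.2000, -9.2892, 146.1000°)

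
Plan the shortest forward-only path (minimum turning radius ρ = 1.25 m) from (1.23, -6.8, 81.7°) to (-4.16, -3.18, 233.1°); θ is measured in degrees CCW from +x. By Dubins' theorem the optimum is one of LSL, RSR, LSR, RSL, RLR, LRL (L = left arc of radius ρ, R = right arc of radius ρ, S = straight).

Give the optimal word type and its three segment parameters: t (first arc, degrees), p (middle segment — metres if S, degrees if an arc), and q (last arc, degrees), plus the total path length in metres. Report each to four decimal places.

LSL: t = 57.8452°, p = 4.1443 m, q = 93.5548°, L = 7.4474 m

Let ψ = atan2(Δy, Δx) = atan2(3.62, -5.39) = 146.1141° be the start→goal bearing.
Normalize: d = |goal − start| / ρ = 6.492804/1.25 = 5.194243, α = (θ_start − ψ) mod 360° = 295.5859° = 5.158947 rad, β = (θ_goal − ψ) mod 360° = 86.9859° = 1.518190 rad.
Common terms: sin α = -0.901939, cos α = 0.431863, sin β = 0.998617, cos β = 0.052582, cos(α−β) = -0.877983, d² = 26.980160. Work in radians in the unit-radius frame; every candidate has L = ρ·(t + p + q).
LSL: p² = 2 + d² − 2cos(α−β) + 2d(sin α − sin β) = 10.992230; p = √p² = 3.315453; φ = atan2(cos β − cos α, d + sin α − sin β) = -0.114649 rad; t = (φ − α) mod 2π = 1.009590 rad, q = (β − φ) mod 2π = 1.632839 rad → L = 1.25·(1.009590 + 3.315453 + 1.632839) = 1.25·5.957882 = 7.447352 m
RSR: p² = 2 + d² − 2cos(α−β) + 2d(sin β − sin α) = 50.480022; p = √p² = 7.104929; φ = atan2(cos α − cos β, d − sin α + sin β) = 0.053408 rad; t = (α − φ) mod 2π = 5.105538 rad, q = (φ − β) mod 2π = 4.818404 rad → L = 1.25·(5.105538 + 7.104929 + 4.818404) = 1.25·17.028872 = 21.286089 m
LSR: p² = d² − 2 + 2cos(α−β) + 2d(sin α + sin β) = 24.228527; p = √p² = 4.922248; φ = atan2(−cos α − cos β, d + sin α + sin β) − atan2(−2, p) = 0.294634 rad; t = (φ − α) mod 2π = 1.418873 rad, q = (φ − β) mod 2π = 5.059630 rad → L = 1.25·(1.418873 + 4.922248 + 5.059630) = 1.25·11.400751 = 14.250939 m
RSL: p² = d² − 2 + 2cos(α−β) − 2d(sin α + sin β) = 22.219861; p = √p² = 4.713795; φ = atan2(cos α + cos β, d − sin α − sin β) − atan2(2, p) = -0.306516 rad; t = (α − φ) mod 2π = 5.465463 rad, q = (β − φ) mod 2π = 1.824706 rad → L = 1.25·(5.465463 + 4.713795 + 1.824706) = 1.25·12.003963 = 15.004954 m
RLR: c = (6 − d² + 2cos(α−β) + 2d(sin α − sin β))/8 = -5.310003, |c| > 1 → infeasible
LRL: c = (6 − d² + 2cos(α−β) − 2d(sin α − sin β))/8 = -0.374029; p = 2π − arccos c = 4.329040 rad; φ = atan2(cos β − cos α, d + sin α − sin β) = -0.114649 rad; t = (φ − α + p/2) mod 2π = 3.174110 rad, q = (β − α − t + p) mod 2π = 3.797359 rad → L = 1.25·(3.174110 + 4.329040 + 3.797359) = 1.25·11.300508 = 14.125635 m
Shortest: LSL with L = 7.447352 m ≈ 7.4474 m
Convert LSL to answer units (arcs ×180/π): t = 1.009590·180/π = 57.8452°, p = ρ·p = 1.25·3.315453 = 4.1443 m, q = 1.632839·180/π = 93.5548°, L = 7.4474 m.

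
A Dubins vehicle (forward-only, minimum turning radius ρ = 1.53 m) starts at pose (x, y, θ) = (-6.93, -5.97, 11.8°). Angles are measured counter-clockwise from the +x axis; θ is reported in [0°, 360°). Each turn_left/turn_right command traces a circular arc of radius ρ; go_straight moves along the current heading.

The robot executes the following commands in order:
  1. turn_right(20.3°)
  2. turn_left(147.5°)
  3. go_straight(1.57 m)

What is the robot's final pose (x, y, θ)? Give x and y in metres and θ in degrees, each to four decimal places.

set_pose: (x, y, θ) = (-6.9300, -5.9700, 11.8000°), ρ = 1.53
turn_right(20.3°): centre at ρ to the right, rotate −20.3° → (-6.3910, -5.9545, -8.5000° ≡ 351.5000°)
turn_left(147.5°): centre at ρ to the left, rotate +147.5° → (-5.1611, -3.2866, 499.0000° ≡ 139.0000°)
go_straight(1.57): x += 1.57·cos θ, y += 1.57·sin θ → (-6.3459, -2.2566, 139.0000°)

(-6.3459, -2.2566, 139.0000°)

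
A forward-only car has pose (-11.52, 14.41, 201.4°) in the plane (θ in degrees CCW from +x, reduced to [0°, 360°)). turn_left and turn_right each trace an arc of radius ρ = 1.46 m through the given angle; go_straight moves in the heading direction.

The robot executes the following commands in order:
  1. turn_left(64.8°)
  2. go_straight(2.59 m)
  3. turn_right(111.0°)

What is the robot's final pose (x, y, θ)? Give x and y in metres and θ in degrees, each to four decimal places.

set_pose: (x, y, θ) = (-11.5200, 14.4100, 201.4000°), ρ = 1.46
turn_left(64.8°): centre at ρ to the left, rotate +64.8° → (-12.4441, 13.1474, 266.2000°)
go_straight(2.59): x += 2.59·cos θ, y += 2.59·sin θ → (-12.6157, 10.5631, 266.2000°)
turn_right(111.0°): centre at ρ to the right, rotate −111.0° → (-14.6849, 9.3345, 155.2000°)

(-14.6849, 9.3345, 155.2000°)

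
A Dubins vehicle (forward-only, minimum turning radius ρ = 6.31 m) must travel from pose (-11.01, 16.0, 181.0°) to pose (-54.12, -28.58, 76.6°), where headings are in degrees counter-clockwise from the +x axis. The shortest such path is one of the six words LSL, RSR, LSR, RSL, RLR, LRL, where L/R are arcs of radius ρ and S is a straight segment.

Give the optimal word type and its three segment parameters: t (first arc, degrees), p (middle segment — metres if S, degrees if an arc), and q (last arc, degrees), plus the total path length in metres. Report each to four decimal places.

Let ψ = atan2(Δy, Δx) = atan2(-44.58, -43.11) = -134.0396° be the start→goal bearing.
Normalize: d = |goal − start| / ρ = 62.014905/6.31 = 9.828036, α = (θ_start − ψ) mod 360° = 315.0396° = 5.498478 rad, β = (θ_goal − ψ) mod 360° = 210.6396° = 3.676355 rad.
Common terms: sin α = -0.706618, cos α = 0.707595, sin β = -0.509636, cos β = -0.860390, cos(α−β) = -0.248690, d² = 96.590286. Work in radians in the unit-radius frame; every candidate has L = ρ·(t + p + q).
LSL: p² = 2 + d² − 2cos(α−β) + 2d(sin α − sin β) = 95.215783; p = √p² = 9.757858; φ = atan2(cos β − cos α, d + sin α − sin β) = -0.161389 rad; t = (φ − α) mod 2π = 0.623318 rad, q = (β − φ) mod 2π = 3.837744 rad → L = 6.31·(0.623318 + 9.757858 + 3.837744) = 6.31·14.218919 = 89.721379 m
RSR: p² = 2 + d² − 2cos(α−β) + 2d(sin β − sin α) = 102.959549; p = √p² = 10.146898; φ = atan2(cos α − cos β, d − sin α + sin β) = 0.155150 rad; t = (α − φ) mod 2π = 5.343328 rad, q = (φ − β) mod 2π = 2.761981 rad → L = 6.31·(5.343328 + 10.146898 + 2.761981) = 6.31·18.252208 = 115.171430 m
LSR: p² = d² − 2 + 2cos(α−β) + 2d(sin α + sin β) = 70.186129; p = √p² = 8.377716; φ = atan2(−cos α − cos β, d + sin α + sin β) − atan2(−2, p) = 0.252083 rad; t = (φ − α) mod 2π = 1.036790 rad, q = (φ − β) mod 2π = 2.858914 rad → L = 6.31·(1.036790 + 8.377716 + 2.858914) = 6.31·12.273420 = 77.445279 m
RSL: p² = d² − 2 + 2cos(α−β) − 2d(sin α + sin β) = 117.999684; p = √p² = 10.862766; φ = atan2(cos α + cos β, d − sin α − sin β) − atan2(2, p) = -0.195910 rad; t = (α − φ) mod 2π = 5.694388 rad, q = (β − φ) mod 2π = 3.872265 rad → L = 6.31·(5.694388 + 10.862766 + 3.872265) = 6.31·20.429419 = 128.909633 m
RLR: c = (6 − d² + 2cos(α−β) + 2d(sin α − sin β))/8 = -11.869944, |c| > 1 → infeasible
LRL: c = (6 − d² + 2cos(α−β) − 2d(sin α − sin β))/8 = -10.901973, |c| > 1 → infeasible
Shortest: LSR with L = 77.445279 m ≈ 77.4453 m
Convert LSR to answer units (arcs ×180/π): t = 1.036790·180/π = 59.4037°, p = ρ·p = 6.31·8.377716 = 52.8634 m, q = 2.858914·180/π = 163.8037°, L = 77.4453 m.

LSR: t = 59.4037°, p = 52.8634 m, q = 163.8037°, L = 77.4453 m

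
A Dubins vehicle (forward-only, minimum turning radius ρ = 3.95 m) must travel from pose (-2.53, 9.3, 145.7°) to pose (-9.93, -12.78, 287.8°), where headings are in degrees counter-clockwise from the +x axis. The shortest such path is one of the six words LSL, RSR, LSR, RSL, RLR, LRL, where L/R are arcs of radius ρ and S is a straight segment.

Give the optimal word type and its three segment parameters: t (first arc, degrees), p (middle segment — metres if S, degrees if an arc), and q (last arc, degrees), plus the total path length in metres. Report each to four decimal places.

Let ψ = atan2(Δy, Δx) = atan2(-22.08, -7.40) = -108.5283° be the start→goal bearing.
Normalize: d = |goal − start| / ρ = 23.287044/3.95 = 5.895454, α = (θ_start − ψ) mod 360° = 254.2283° = 4.437121 rad, β = (θ_goal − ψ) mod 360° = 36.3283° = 0.634049 rad.
Common terms: sin α = -0.962352, cos α = -0.271805, sin β = 0.592411, cos β = 0.805636, cos(α−β) = -0.789084, d² = 34.756379. Work in radians in the unit-radius frame; every candidate has L = ρ·(t + p + q).
LSL: p² = 2 + d² − 2cos(α−β) + 2d(sin α − sin β) = 20.002470; p = √p² = 4.472412; φ = atan2(cos β − cos α, d + sin α − sin β) = 0.243301 rad; t = (φ − α) mod 2π = 2.089366 rad, q = (β − φ) mod 2π = 0.390747 rad → L = 3.95·(2.089366 + 4.472412 + 0.390747) = 3.95·6.952525 = 27.462473 m
RSR: p² = 2 + d² − 2cos(α−β) + 2d(sin β − sin α) = 56.666624; p = √p² = 7.527724; φ = atan2(cos α − cos β, d − sin α + sin β) = -0.143623 rad; t = (α − φ) mod 2π = 4.580744 rad, q = (φ − β) mod 2π = 5.505514 rad → L = 3.95·(4.580744 + 7.527724 + 5.505514) = 3.95·17.613981 = 69.575227 m
LSR: p² = d² − 2 + 2cos(α−β) + 2d(sin α + sin β) = 26.816270; p = √p² = 5.178443; φ = atan2(−cos α − cos β, d + sin α + sin β) − atan2(−2, p) = 0.272255 rad; t = (φ − α) mod 2π = 2.118319 rad, q = (φ − β) mod 2π = 5.921391 rad → L = 3.95·(2.118319 + 5.178443 + 5.921391) = 3.95·13.218153 = 52.211705 m
RSL: p² = d² − 2 + 2cos(α−β) − 2d(sin α + sin β) = 35.540152; p = √p² = 5.961556; φ = atan2(cos α + cos β, d − sin α − sin β) − atan2(2, p) = -0.238686 rad; t = (α − φ) mod 2π = 4.675807 rad, q = (β − φ) mod 2π = 0.872735 rad → L = 3.95·(4.675807 + 5.961556 + 0.872735) = 3.95·11.510098 = 45.464888 m
RLR: c = (6 − d² + 2cos(α−β) + 2d(sin α − sin β))/8 = -6.083328, |c| > 1 → infeasible
LRL: c = (6 − d² + 2cos(α−β) − 2d(sin α − sin β))/8 = -1.500309, |c| > 1 → infeasible
Shortest: LSL with L = 27.462473 m ≈ 27.4625 m
Convert LSL to answer units (arcs ×180/π): t = 2.089366·180/π = 119.7118°, p = ρ·p = 3.95·4.472412 = 17.6660 m, q = 0.390747·180/π = 22.3882°, L = 27.4625 m.

LSL: t = 119.7118°, p = 17.6660 m, q = 22.3882°, L = 27.4625 m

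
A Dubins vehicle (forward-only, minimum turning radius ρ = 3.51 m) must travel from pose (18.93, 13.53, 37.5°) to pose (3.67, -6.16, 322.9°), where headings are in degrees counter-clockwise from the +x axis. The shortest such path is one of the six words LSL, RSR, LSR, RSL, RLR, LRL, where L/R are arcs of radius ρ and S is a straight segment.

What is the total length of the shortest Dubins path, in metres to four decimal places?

38.8369 m

Let ψ = atan2(Δy, Δx) = atan2(-19.69, -15.26) = -127.7761° be the start→goal bearing.
Normalize: d = |goal − start| / ρ = 24.911116/3.51 = 7.097184, α = (θ_start − ψ) mod 360° = 165.2761° = 2.884613 rad, β = (θ_goal − ψ) mod 360° = 90.6761° = 1.582597 rad.
Common terms: sin α = 0.254161, cos α = -0.967162, sin β = 0.999930, cos β = -0.011801, cos(α−β) = 0.265556, d² = 50.370021. Work in radians in the unit-radius frame; every candidate has L = ρ·(t + p + q).
LSL: p² = 2 + d² − 2cos(α−β) + 2d(sin α − sin β) = 41.253181; p = √p² = 6.422864; φ = atan2(cos β − cos α, d + sin α − sin β) = 0.149298 rad; t = (φ − α) mod 2π = 3.547870 rad, q = (β − φ) mod 2π = 1.433299 rad → L = 3.51·(3.547870 + 6.422864 + 1.433299) = 3.51·11.404034 = 40.028158 m
RSR: p² = 2 + d² − 2cos(α−β) + 2d(sin β − sin α) = 62.424638; p = √p² = 7.900926; φ = atan2(cos α − cos β, d − sin α + sin β) = -0.121214 rad; t = (α − φ) mod 2π = 3.005827 rad, q = (φ − β) mod 2π = 4.579374 rad → L = 3.51·(3.005827 + 7.900926 + 4.579374) = 3.51·15.486127 = 54.356307 m
LSR: p² = d² − 2 + 2cos(α−β) + 2d(sin α + sin β) = 66.702165; p = √p² = 8.167139; φ = atan2(−cos α − cos β, d + sin α + sin β) − atan2(−2, p) = 0.356848 rad; t = (φ − α) mod 2π = 3.755421 rad, q = (φ − β) mod 2π = 5.057436 rad → L = 3.51·(3.755421 + 8.167139 + 5.057436) = 3.51·16.979996 = 59.599787 m
RSL: p² = d² − 2 + 2cos(α−β) − 2d(sin α + sin β) = 31.100103; p = √p² = 5.576747; φ = atan2(cos α + cos β, d − sin α − sin β) − atan2(2, p) = -0.510344 rad; t = (α − φ) mod 2π = 3.394957 rad, q = (β − φ) mod 2π = 2.092941 rad → L = 3.51·(3.394957 + 5.576747 + 2.092941) = 3.51·11.064645 = 38.836903 m
RLR: c = (6 − d² + 2cos(α−β) + 2d(sin α − sin β))/8 = -6.803080, |c| > 1 → infeasible
LRL: c = (6 − d² + 2cos(α−β) − 2d(sin α − sin β))/8 = -4.156648, |c| > 1 → infeasible
Shortest: RSL with L = 38.836903 m ≈ 38.8369 m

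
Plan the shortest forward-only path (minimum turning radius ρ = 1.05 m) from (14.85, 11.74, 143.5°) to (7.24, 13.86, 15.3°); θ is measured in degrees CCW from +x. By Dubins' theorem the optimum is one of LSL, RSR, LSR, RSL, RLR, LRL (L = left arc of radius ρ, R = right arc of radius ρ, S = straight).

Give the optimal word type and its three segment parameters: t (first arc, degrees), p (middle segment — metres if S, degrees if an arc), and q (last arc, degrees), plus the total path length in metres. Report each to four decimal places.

Let ψ = atan2(Δy, Δx) = atan2(2.12, -7.61) = 164.4332° be the start→goal bearing.
Normalize: d = |goal − start| / ρ = 7.899778/1.05 = 7.523599, α = (θ_start − ψ) mod 360° = 339.0668° = 5.917832 rad, β = (θ_goal − ψ) mod 360° = 210.8668° = 3.680320 rad.
Common terms: sin α = -0.357279, cos α = 0.933998, sin β = -0.513044, cos β = -0.858362, cos(α−β) = -0.618408, d² = 56.604535. Work in radians in the unit-radius frame; every candidate has L = ρ·(t + p + q).
LSL: p² = 2 + d² − 2cos(α−β) + 2d(sin α − sin β) = 62.185182; p = √p² = 7.885758; φ = atan2(cos β − cos α, d + sin α − sin β) = -0.229295 rad; t = (φ − α) mod 2π = 0.136058 rad, q = (β − φ) mod 2π = 3.909615 rad → L = 1.05·(0.136058 + 7.885758 + 3.909615) = 1.05·11.931431 = 12.528003 m
RSR: p² = 2 + d² − 2cos(α−β) + 2d(sin β − sin α) = 57.497522; p = √p² = 7.582712; φ = atan2(cos α − cos β, d − sin α + sin β) = 0.238633 rad; t = (α − φ) mod 2π = 5.679199 rad, q = (φ − β) mod 2π = 2.841498 rad → L = 1.05·(5.679199 + 7.582712 + 2.841498) = 1.05·16.103409 = 16.908580 m
LSR: p² = d² − 2 + 2cos(α−β) + 2d(sin α + sin β) = 40.271794; p = √p² = 6.346006; φ = atan2(−cos α − cos β, d + sin α + sin β) − atan2(−2, p) = 0.293938 rad; t = (φ − α) mod 2π = 0.659291 rad, q = (φ − β) mod 2π = 2.896803 rad → L = 1.05·(0.659291 + 6.346006 + 2.896803) = 1.05·9.902099 = 10.397204 m
RSL: p² = d² − 2 + 2cos(α−β) − 2d(sin α + sin β) = 66.463643; p = √p² = 8.152524; φ = atan2(cos α + cos β, d − sin α − sin β) − atan2(2, p) = -0.231561 rad; t = (α − φ) mod 2π = 6.149394 rad, q = (β − φ) mod 2π = 3.911882 rad → L = 1.05·(6.149394 + 8.152524 + 3.911882) = 1.05·18.213799 = 19.124489 m
RLR: c = (6 − d² + 2cos(α−β) + 2d(sin α − sin β))/8 = -6.187190, |c| > 1 → infeasible
LRL: c = (6 − d² + 2cos(α−β) − 2d(sin α − sin β))/8 = -6.773148, |c| > 1 → infeasible
Shortest: LSR with L = 10.397204 m ≈ 10.3972 m
Convert LSR to answer units (arcs ×180/π): t = 0.659291·180/π = 37.7746°, p = ρ·p = 1.05·6.346006 = 6.6633 m, q = 2.896803·180/π = 165.9746°, L = 10.3972 m.

LSR: t = 37.7746°, p = 6.6633 m, q = 165.9746°, L = 10.3972 m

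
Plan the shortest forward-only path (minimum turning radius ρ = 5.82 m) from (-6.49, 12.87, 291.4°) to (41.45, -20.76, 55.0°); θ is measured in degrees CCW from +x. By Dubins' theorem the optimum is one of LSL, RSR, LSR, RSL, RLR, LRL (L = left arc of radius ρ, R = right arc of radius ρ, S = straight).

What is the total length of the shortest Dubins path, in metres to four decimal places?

Let ψ = atan2(Δy, Δx) = atan2(-33.63, 47.94) = -35.0497° be the start→goal bearing.
Normalize: d = |goal − start| / ρ = 58.559547/5.82 = 10.061778, α = (θ_start − ψ) mod 360° = 326.4497° = 5.697623 rad, β = (θ_goal − ψ) mod 360° = 90.0497° = 1.571664 rad.
Common terms: sin α = -0.552668, cos α = 0.833401, sin β = 1.000000, cos β = -0.000868, cos(α−β) = -0.553392, d² = 101.239372. Work in radians in the unit-radius frame; every candidate has L = ρ·(t + p + q).
LSL: p² = 2 + d² − 2cos(α−β) + 2d(sin α − sin β) = 73.100954; p = √p² = 8.549910; φ = atan2(cos β − cos α, d + sin α − sin β) = -0.097732 rad; t = (φ − α) mod 2π = 0.487831 rad, q = (β − φ) mod 2π = 1.669396 rad → L = 5.82·(0.487831 + 8.549910 + 1.669396) = 5.82·10.707137 = 62.315535 m
RSR: p² = 2 + d² − 2cos(α−β) + 2d(sin β − sin α) = 135.591356; p = √p² = 11.644370; φ = atan2(cos α − cos β, d − sin α + sin β) = 0.071707 rad; t = (α − φ) mod 2π = 5.625916 rad, q = (φ − β) mod 2π = 4.783228 rad → L = 5.82·(5.625916 + 11.644370 + 4.783228) = 5.82·22.053514 = 128.351450 m
LSR: p² = d² − 2 + 2cos(α−β) + 2d(sin α + sin β) = 107.134484; p = √p² = 10.350579; φ = atan2(−cos α − cos β, d + sin α + sin β) − atan2(−2, p) = 0.111819 rad; t = (φ − α) mod 2π = 0.697381 rad, q = (φ − β) mod 2π = 4.823340 rad → L = 5.82·(0.697381 + 10.350579 + 4.823340) = 5.82·15.871300 = 92.370964 m
RSL: p² = d² − 2 + 2cos(α−β) − 2d(sin α + sin β) = 89.130694; p = √p² = 9.440905; φ = atan2(cos α + cos β, d − sin α − sin β) − atan2(2, p) = -0.122381 rad; t = (α − φ) mod 2π = 5.820004 rad, q = (β − φ) mod 2π = 1.694046 rad → L = 5.82·(5.820004 + 9.440905 + 1.694046) = 5.82·16.954955 = 98.677837 m
RLR: c = (6 − d² + 2cos(α−β) + 2d(sin α − sin β))/8 = -15.948919, |c| > 1 → infeasible
LRL: c = (6 − d² + 2cos(α−β) − 2d(sin α − sin β))/8 = -8.137619, |c| > 1 → infeasible
Shortest: LSL with L = 62.315535 m ≈ 62.3155 m

62.3155 m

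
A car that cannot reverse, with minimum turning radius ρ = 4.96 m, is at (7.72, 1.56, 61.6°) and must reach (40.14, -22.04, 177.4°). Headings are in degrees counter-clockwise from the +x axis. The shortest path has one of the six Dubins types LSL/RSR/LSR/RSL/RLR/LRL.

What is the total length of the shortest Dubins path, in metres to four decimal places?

Let ψ = atan2(Δy, Δx) = atan2(-23.60, 32.42) = -36.0526° be the start→goal bearing.
Normalize: d = |goal − start| / ρ = 40.100080/4.96 = 8.084694, α = (θ_start − ψ) mod 360° = 97.6526° = 1.704359 rad, β = (θ_goal − ψ) mod 360° = 213.4526° = 3.725450 rad.
Common terms: sin α = 0.991094, cos α = -0.133166, sin β = -0.551247, cos β = -0.834342, cos(α−β) = -0.435231, d² = 65.362269. Work in radians in the unit-radius frame; every candidate has L = ρ·(t + p + q).
LSL: p² = 2 + d² − 2cos(α−β) + 2d(sin α − sin β) = 93.171431; p = √p² = 9.652535; φ = atan2(cos β − cos α, d + sin α − sin β) = -0.072706 rad; t = (φ − α) mod 2π = 4.506120 rad, q = (β − φ) mod 2π = 3.798156 rad → L = 4.96·(4.506120 + 9.652535 + 3.798156) = 4.96·17.956812 = 89.065785 m
RSR: p² = 2 + d² − 2cos(α−β) + 2d(sin β − sin α) = 43.294032; p = √p² = 6.579820; φ = atan2(cos α − cos β, d − sin α + sin β) = 0.106767 rad; t = (α − φ) mod 2π = 1.597592 rad, q = (φ − β) mod 2π = 2.664502 rad → L = 4.96·(1.597592 + 6.579820 + 2.664502) = 4.96·10.841914 = 53.775894 m
LSR: p² = d² − 2 + 2cos(α−β) + 2d(sin α + sin β) = 69.603864; p = √p² = 8.342893; φ = atan2(−cos α − cos β, d + sin α + sin β) − atan2(−2, p) = 0.348298 rad; t = (φ − α) mod 2π = 4.927124 rad, q = (φ − β) mod 2π = 2.906033 rad → L = 4.96·(4.927124 + 8.342893 + 2.906033) = 4.96·16.176050 = 80.233210 m
RSL: p² = d² − 2 + 2cos(α−β) − 2d(sin α + sin β) = 55.379750; p = √p² = 7.441757; φ = atan2(cos α + cos β, d − sin α − sin β) − atan2(2, p) = -0.388438 rad; t = (α − φ) mod 2π = 2.092797 rad, q = (β − φ) mod 2π = 4.113888 rad → L = 4.96·(2.092797 + 7.441757 + 4.113888) = 4.96·13.648442 = 67.696272 m
RLR: c = (6 − d² + 2cos(α−β) + 2d(sin α − sin β))/8 = -4.411754, |c| > 1 → infeasible
LRL: c = (6 − d² + 2cos(α−β) − 2d(sin α − sin β))/8 = -10.646429, |c| > 1 → infeasible
Shortest: RSR with L = 53.775894 m ≈ 53.7759 m

53.7759 m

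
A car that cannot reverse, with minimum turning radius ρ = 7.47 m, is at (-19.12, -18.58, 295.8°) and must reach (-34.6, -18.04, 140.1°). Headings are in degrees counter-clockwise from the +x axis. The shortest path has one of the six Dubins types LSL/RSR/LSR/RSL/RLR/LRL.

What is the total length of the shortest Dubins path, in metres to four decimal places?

36.4394 m

Let ψ = atan2(Δy, Δx) = atan2(0.54, -15.48) = 178.0021° be the start→goal bearing.
Normalize: d = |goal − start| / ρ = 15.489416/7.47 = 2.073550, α = (θ_start − ψ) mod 360° = 117.7979° = 2.055961 rad, β = (θ_goal − ψ) mod 360° = 322.0979° = 5.621669 rad.
Common terms: sin α = 0.884598, cos α = -0.466354, sin β = -0.614314, cos β = 0.789061, cos(α−β) = -0.911403, d² = 4.299608. Work in radians in the unit-radius frame; every candidate has L = ρ·(t + p + q).
LSL: p² = 2 + d² − 2cos(α−β) + 2d(sin α − sin β) = 14.338554; p = √p² = 3.786628; φ = atan2(cos β − cos α, d + sin α − sin β) = 0.337934 rad; t = (φ − α) mod 2π = 4.565159 rad, q = (β − φ) mod 2π = 5.283734 rad → L = 7.47·(4.565159 + 3.786628 + 5.283734) = 7.47·13.635521 = 101.857344 m
RSR: p² = 2 + d² − 2cos(α−β) + 2d(sin β − sin α) = 1.906275; p = √p² = 1.380679; φ = atan2(cos α − cos β, d − sin α + sin β) = -1.141536 rad; t = (α − φ) mod 2π = 3.197496 rad, q = (φ − β) mod 2π = 5.803167 rad → L = 7.47·(3.197496 + 1.380679 + 5.803167) = 7.47·10.381342 = 77.548626 m
LSR: p² = d² − 2 + 2cos(α−β) + 2d(sin α + sin β) = 1.597695; p = √p² = 1.264000; φ = atan2(−cos α − cos β, d + sin α + sin β) − atan2(−2, p) = 0.870356 rad; t = (φ − α) mod 2π = 5.097580 rad, q = (φ − β) mod 2π = 1.531873 rad → L = 7.47·(5.097580 + 1.264000 + 1.531873) = 7.47·7.893453 = 58.964092 m
RSL: p² = d² − 2 + 2cos(α−β) − 2d(sin α + sin β) = -0.644092 < 0 → infeasible
RLR: c = (6 − d² + 2cos(α−β) + 2d(sin α − sin β))/8 = 0.761716; p = 2π − arccos c = 5.578346 rad; φ = atan2(cos α − cos β, d − sin α + sin β) = -1.141536 rad; t = (α − φ + p/2) mod 2π = 5.986669 rad, q = (α − β − t + p) mod 2π = 2.309154 rad → L = 7.47·(5.986669 + 5.578346 + 2.309154) = 7.47·13.874169 = 103.640046 m
LRL: c = (6 − d² + 2cos(α−β) − 2d(sin α − sin β))/8 = -0.792319; p = 2π − arccos c = 3.797788 rad; φ = atan2(cos β − cos α, d + sin α − sin β) = 0.337934 rad; t = (φ − α + p/2) mod 2π = 0.180868 rad, q = (β − α − t + p) mod 2π = 0.899443 rad → L = 7.47·(0.180868 + 3.797788 + 0.899443) = 7.47·4.878098 = 36.439393 m
Shortest: LRL with L = 36.439393 m ≈ 36.4394 m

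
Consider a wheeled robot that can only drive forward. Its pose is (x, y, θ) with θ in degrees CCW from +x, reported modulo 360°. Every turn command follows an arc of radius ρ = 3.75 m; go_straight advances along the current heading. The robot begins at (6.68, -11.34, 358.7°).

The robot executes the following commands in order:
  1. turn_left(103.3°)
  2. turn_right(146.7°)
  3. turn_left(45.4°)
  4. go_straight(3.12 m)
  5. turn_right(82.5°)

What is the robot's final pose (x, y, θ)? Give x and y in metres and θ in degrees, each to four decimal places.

(26.2997, -7.6271, 278.2000°)

set_pose: (x, y, θ) = (6.6800, -11.3400, 358.7000°), ρ = 3.75
turn_left(103.3°): centre at ρ to the left, rotate +103.3° → (10.4331, -6.8113, 462.0000° ≡ 102.0000°)
turn_right(146.7°): centre at ρ to the right, rotate −146.7° → (16.7389, -3.3661, -44.7000° ≡ 315.3000°)
turn_left(45.4°): centre at ρ to the left, rotate +45.4° → (19.4225, -4.4504, 360.7000° ≡ 0.7000°)
go_straight(3.12): x += 3.12·cos θ, y += 3.12·sin θ → (22.5422, -4.4122, 0.7000°)
turn_right(82.5°): centre at ρ to the right, rotate −82.5° → (26.2997, -7.6271, -81.8000° ≡ 278.2000°)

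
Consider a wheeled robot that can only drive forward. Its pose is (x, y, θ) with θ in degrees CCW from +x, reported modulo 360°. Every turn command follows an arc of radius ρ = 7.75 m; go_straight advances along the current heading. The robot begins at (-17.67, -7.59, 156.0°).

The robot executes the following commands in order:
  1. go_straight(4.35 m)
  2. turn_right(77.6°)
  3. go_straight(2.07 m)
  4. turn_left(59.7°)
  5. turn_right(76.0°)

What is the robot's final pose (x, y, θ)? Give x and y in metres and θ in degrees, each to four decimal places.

(-29.7567, 21.5670, 62.1000°)

set_pose: (x, y, θ) = (-17.6700, -7.5900, 156.0000°), ρ = 7.75
go_straight(4.35): x += 4.35·cos θ, y += 4.35·sin θ → (-21.6439, -5.8207, 156.0000°)
turn_right(77.6°): centre at ρ to the right, rotate −77.6° → (-26.0834, 2.8176, 78.4000°)
go_straight(2.07): x += 2.07·cos θ, y += 2.07·sin θ → (-25.6672, 4.8454, 78.4000°)
turn_left(59.7°): centre at ρ to the left, rotate +59.7° → (-28.0832, 12.1721, 138.1000°)
turn_right(76.0°): centre at ρ to the right, rotate −76.0° → (-29.7567, 21.5670, 62.1000°)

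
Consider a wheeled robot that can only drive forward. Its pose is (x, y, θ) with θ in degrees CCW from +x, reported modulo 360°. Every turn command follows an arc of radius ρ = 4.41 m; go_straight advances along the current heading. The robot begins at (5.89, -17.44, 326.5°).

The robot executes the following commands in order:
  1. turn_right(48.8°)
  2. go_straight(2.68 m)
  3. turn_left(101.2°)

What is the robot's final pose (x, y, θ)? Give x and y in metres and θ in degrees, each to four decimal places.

(13.9840, -26.7637, 18.9000°)

set_pose: (x, y, θ) = (5.8900, -17.4400, 326.5000°), ρ = 4.41
turn_right(48.8°): centre at ρ to the right, rotate −48.8° → (7.8262, -20.5266, 277.7000°)
go_straight(2.68): x += 2.68·cos θ, y += 2.68·sin θ → (8.1853, -23.1824, 277.7000°)
turn_left(101.2°): centre at ρ to the left, rotate +101.2° → (13.9840, -26.7637, 378.9000° ≡ 18.9000°)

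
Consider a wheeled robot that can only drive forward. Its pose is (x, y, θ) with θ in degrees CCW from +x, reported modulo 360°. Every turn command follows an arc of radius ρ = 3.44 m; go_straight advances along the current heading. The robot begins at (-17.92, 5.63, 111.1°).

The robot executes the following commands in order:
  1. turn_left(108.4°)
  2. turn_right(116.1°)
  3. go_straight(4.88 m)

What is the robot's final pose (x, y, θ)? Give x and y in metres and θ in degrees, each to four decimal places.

(-29.9829, 13.6503, 103.4000°)

set_pose: (x, y, θ) = (-17.9200, 5.6300, 111.1000°), ρ = 3.44
turn_left(108.4°): centre at ρ to the left, rotate +108.4° → (-23.3175, 7.0460, 219.5000°)
turn_right(116.1°): centre at ρ to the right, rotate −116.1° → (-28.8519, 8.9032, 103.4000°)
go_straight(4.88): x += 4.88·cos θ, y += 4.88·sin θ → (-29.9829, 13.6503, 103.4000°)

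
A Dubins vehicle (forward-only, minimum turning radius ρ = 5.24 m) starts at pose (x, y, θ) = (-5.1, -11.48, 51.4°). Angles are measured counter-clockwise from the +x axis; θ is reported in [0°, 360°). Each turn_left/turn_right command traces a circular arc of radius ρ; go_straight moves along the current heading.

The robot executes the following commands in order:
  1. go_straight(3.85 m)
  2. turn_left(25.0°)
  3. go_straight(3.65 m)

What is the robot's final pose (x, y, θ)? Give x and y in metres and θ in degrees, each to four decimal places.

(-0.8419, -2.8865, 76.4000°)

set_pose: (x, y, θ) = (-5.1000, -11.4800, 51.4000°), ρ = 5.24
go_straight(3.85): x += 3.85·cos θ, y += 3.85·sin θ → (-2.6981, -8.4711, 51.4000°)
turn_left(25.0°): centre at ρ to the left, rotate +25.0° → (-1.7002, -6.4342, 76.4000°)
go_straight(3.65): x += 3.65·cos θ, y += 3.65·sin θ → (-0.8419, -2.8865, 76.4000°)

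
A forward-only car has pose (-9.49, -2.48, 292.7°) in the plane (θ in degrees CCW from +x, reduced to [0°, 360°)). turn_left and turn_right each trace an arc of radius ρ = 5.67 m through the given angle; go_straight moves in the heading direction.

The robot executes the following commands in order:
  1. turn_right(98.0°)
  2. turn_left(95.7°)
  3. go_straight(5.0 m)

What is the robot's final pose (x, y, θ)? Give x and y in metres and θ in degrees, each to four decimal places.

set_pose: (x, y, θ) = (-9.4900, -2.4800, 292.7000°), ρ = 5.67
turn_right(98.0°): centre at ρ to the right, rotate −98.0° → (-13.2820, -10.1525, 194.7000°)
turn_left(95.7°): centre at ρ to the left, rotate +95.7° → (-17.1576, -17.6133, 290.4000°)
go_straight(5.0): x += 5.0·cos θ, y += 5.0·sin θ → (-15.4147, -22.2997, 290.4000°)

(-15.4147, -22.2997, 290.4000°)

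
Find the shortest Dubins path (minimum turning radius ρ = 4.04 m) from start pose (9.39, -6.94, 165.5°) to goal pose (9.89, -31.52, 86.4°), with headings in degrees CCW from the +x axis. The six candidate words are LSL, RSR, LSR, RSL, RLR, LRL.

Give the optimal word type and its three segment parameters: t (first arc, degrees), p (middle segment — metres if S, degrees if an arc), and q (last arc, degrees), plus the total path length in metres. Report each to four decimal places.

LSL: t = 97.4617°, p = 20.5700 m, q = 183.4383°, L = 40.3766 m

Let ψ = atan2(Δy, Δx) = atan2(-24.58, 0.50) = -88.8347° be the start→goal bearing.
Normalize: d = |goal − start| / ρ = 24.585085/4.04 = 6.085417, α = (θ_start − ψ) mod 360° = 254.3347° = 4.438977 rad, β = (θ_goal − ψ) mod 360° = 175.2347° = 3.058422 rad.
Common terms: sin α = -0.962855, cos α = -0.270018, sin β = 0.083075, cos β = -0.996543, cos(α−β) = 0.189095, d² = 37.032301. Work in radians in the unit-radius frame; every candidate has L = ρ·(t + p + q).
LSL: p² = 2 + d² − 2cos(α−β) + 2d(sin α − sin β) = 25.924267; p = √p² = 5.091588; φ = atan2(cos β − cos α, d + sin α − sin β) = -0.143180 rad; t = (φ − α) mod 2π = 1.701028 rad, q = (β − φ) mod 2π = 3.201602 rad → L = 4.04·(1.701028 + 5.091588 + 3.201602) = 4.04·9.994218 = 40.376640 m
RSR: p² = 2 + d² − 2cos(α−β) + 2d(sin β − sin α) = 51.383953; p = √p² = 7.168260; φ = atan2(cos α − cos β, d − sin α + sin β) = 0.101527 rad; t = (α − φ) mod 2π = 4.337450 rad, q = (φ − β) mod 2π = 3.326291 rad → L = 4.04·(4.337450 + 7.168260 + 3.326291) = 4.04·14.832001 = 59.921283 m
LSR: p² = d² − 2 + 2cos(α−β) + 2d(sin α + sin β) = 24.702831; p = √p² = 4.970194; φ = atan2(−cos α − cos β, d + sin α + sin β) − atan2(−2, p) = 0.621241 rad; t = (φ − α) mod 2π = 2.465449 rad, q = (φ − β) mod 2π = 3.846004 rad → L = 4.04·(2.465449 + 4.970194 + 3.846004) = 4.04·11.281647 = 45.577856 m
RSL: p² = d² − 2 + 2cos(α−β) − 2d(sin α + sin β) = 46.118152; p = √p² = 6.791035; φ = atan2(cos α + cos β, d − sin α − sin β) − atan2(2, p) = -0.466285 rad; t = (α − φ) mod 2π = 4.905262 rad, q = (β − φ) mod 2π = 3.524707 rad → L = 4.04·(4.905262 + 6.791035 + 3.524707) = 4.04·15.221003 = 61.492854 m
RLR: c = (6 − d² + 2cos(α−β) + 2d(sin α − sin β))/8 = -5.422994, |c| > 1 → infeasible
LRL: c = (6 − d² + 2cos(α−β) − 2d(sin α − sin β))/8 = -2.240533, |c| > 1 → infeasible
Shortest: LSL with L = 40.376640 m ≈ 40.3766 m
Convert LSL to answer units (arcs ×180/π): t = 1.701028·180/π = 97.4617°, p = ρ·p = 4.04·5.091588 = 20.5700 m, q = 3.201602·180/π = 183.4383°, L = 40.3766 m.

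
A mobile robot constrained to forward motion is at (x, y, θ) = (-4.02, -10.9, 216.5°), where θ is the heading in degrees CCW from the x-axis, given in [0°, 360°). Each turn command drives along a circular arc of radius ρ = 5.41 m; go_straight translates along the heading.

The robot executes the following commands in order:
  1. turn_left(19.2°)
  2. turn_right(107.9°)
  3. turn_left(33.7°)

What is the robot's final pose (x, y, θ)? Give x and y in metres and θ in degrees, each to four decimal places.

set_pose: (x, y, θ) = (-4.0200, -10.9000, 216.5000°), ρ = 5.41
turn_left(19.2°): centre at ρ to the left, rotate +19.2° → (-5.2712, -12.2002, 235.7000°)
turn_right(107.9°): centre at ρ to the right, rotate −107.9° → (-14.0151, -12.4673, 127.8000°)
turn_left(33.7°): centre at ρ to the left, rotate +33.7° → (-16.5733, -10.6527, 161.5000°)

(-16.5733, -10.6527, 161.5000°)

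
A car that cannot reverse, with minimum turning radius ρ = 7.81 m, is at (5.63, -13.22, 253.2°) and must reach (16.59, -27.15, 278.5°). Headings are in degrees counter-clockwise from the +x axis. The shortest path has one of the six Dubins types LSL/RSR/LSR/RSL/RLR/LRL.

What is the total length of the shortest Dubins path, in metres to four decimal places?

66.0067 m

Let ψ = atan2(Δy, Δx) = atan2(-13.93, 10.96) = -51.8046° be the start→goal bearing.
Normalize: d = |goal − start| / ρ = 17.724743/7.81 = 2.269493, α = (θ_start − ψ) mod 360° = 305.0046° = 5.323335 rad, β = (θ_goal − ψ) mod 360° = 330.3046° = 5.764904 rad.
Common terms: sin α = -0.819106, cos α = 0.573643, sin β = -0.495388, cos β = 0.868672, cos(α−β) = 0.904083, d² = 5.150600. Work in radians in the unit-radius frame; every candidate has L = ρ·(t + p + q).
LSL: p² = 2 + d² − 2cos(α−β) + 2d(sin α − sin β) = 3.873086; p = √p² = 1.968016; φ = atan2(cos β − cos α, d + sin α − sin β) = 0.150479 rad; t = (φ − α) mod 2π = 1.110329 rad, q = (β − φ) mod 2π = 5.614425 rad → L = 7.81·(1.110329 + 1.968016 + 5.614425) = 7.81·8.692769 = 67.890529 m
RSR: p² = 2 + d² − 2cos(α−β) + 2d(sin β − sin α) = 6.811783; p = √p² = 2.609939; φ = atan2(cos α − cos β, d − sin α + sin β) = -0.113283 rad; t = (α − φ) mod 2π = 5.436618 rad, q = (φ − β) mod 2π = 0.404999 rad → L = 7.81·(5.436618 + 2.609939 + 0.404999) = 7.81·8.451556 = 66.006655 m
LSR: p² = d² − 2 + 2cos(α−β) + 2d(sin α + sin β) = -1.007705 < 0 → infeasible
RSL: p² = d² − 2 + 2cos(α−β) − 2d(sin α + sin β) = 10.925234; p = √p² = 3.305334; φ = atan2(cos α + cos β, d − sin α − sin β) − atan2(2, p) = -0.161546 rad; t = (α − φ) mod 2π = 5.484882 rad, q = (β − φ) mod 2π = 5.926450 rad → L = 7.81·(5.484882 + 3.305334 + 5.926450) = 7.81·14.716666 = 114.937159 m
RLR: c = (6 − d² + 2cos(α−β) + 2d(sin α − sin β))/8 = 0.148527; p = 2π − arccos c = 4.861468 rad; φ = atan2(cos α − cos β, d − sin α + sin β) = -0.113283 rad; t = (α − φ + p/2) mod 2π = 1.584166 rad, q = (α − β − t + p) mod 2π = 2.835733 rad → L = 7.81·(1.584166 + 4.861468 + 2.835733) = 7.81·9.281367 = 72.487477 m
LRL: c = (6 − d² + 2cos(α−β) − 2d(sin α − sin β))/8 = 0.515864; p = 2π − arccos c = 5.254405 rad; φ = atan2(cos β − cos α, d + sin α − sin β) = 0.150479 rad; t = (φ − α + p/2) mod 2π = 3.737532 rad, q = (β − α − t + p) mod 2π = 1.958442 rad → L = 7.81·(3.737532 + 5.254405 + 1.958442) = 7.81·10.950379 = 85.522457 m
Shortest: RSR with L = 66.006655 m ≈ 66.0067 m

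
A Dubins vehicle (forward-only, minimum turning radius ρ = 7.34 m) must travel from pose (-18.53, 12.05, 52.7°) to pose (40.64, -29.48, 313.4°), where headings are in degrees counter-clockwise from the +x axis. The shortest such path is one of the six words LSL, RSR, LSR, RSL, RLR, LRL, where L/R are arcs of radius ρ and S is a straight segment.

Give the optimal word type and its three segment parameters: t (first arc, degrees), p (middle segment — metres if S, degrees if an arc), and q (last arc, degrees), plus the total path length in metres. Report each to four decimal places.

Let ψ = atan2(Δy, Δx) = atan2(-41.53, 59.17) = -35.0641° be the start→goal bearing.
Normalize: d = |goal − start| / ρ = 72.289901/7.34 = 9.848760, α = (θ_start − ψ) mod 360° = 87.7641° = 1.531772 rad, β = (θ_goal − ψ) mod 360° = 348.4641° = 6.081846 rad.
Common terms: sin α = 0.999239, cos α = 0.039014, sin β = -0.199982, cos β = 0.979800, cos(α−β) = -0.161604, d² = 96.998081. Work in radians in the unit-radius frame; every candidate has L = ρ·(t + p + q).
LSL: p² = 2 + d² − 2cos(α−β) + 2d(sin α − sin β) = 122.942962; p = √p² = 11.087965; φ = atan2(cos β − cos α, d + sin α − sin β) = 0.084950 rad; t = (φ − α) mod 2π = 4.836362 rad, q = (β − φ) mod 2π = 5.996896 rad → L = 7.34·(4.836362 + 11.087965 + 5.996896) = 7.34·21.921223 = 160.901780 m
RSR: p² = 2 + d² − 2cos(α−β) + 2d(sin β − sin α) = 75.699615; p = √p² = 8.700553; φ = atan2(cos α − cos β, d − sin α + sin β) = -0.108341 rad; t = (α − φ) mod 2π = 1.640114 rad, q = (φ − β) mod 2π = 0.092998 rad → L = 7.34·(1.640114 + 8.700553 + 0.092998) = 7.34·10.433664 = 76.583097 m
LSR: p² = d² − 2 + 2cos(α−β) + 2d(sin α + sin β) = 110.418248; p = √p² = 10.508009; φ = atan2(−cos α − cos β, d + sin α + sin β) − atan2(−2, p) = 0.092691 rad; t = (φ − α) mod 2π = 4.844104 rad, q = (φ − β) mod 2π = 0.294030 rad → L = 7.34·(4.844104 + 10.508009 + 0.294030) = 7.34·15.646143 = 114.842687 m
RSL: p² = d² − 2 + 2cos(α−β) − 2d(sin α + sin β) = 78.931498; p = √p² = 8.884340; φ = atan2(cos α + cos β, d − sin α − sin β) − atan2(2, p) = -0.109314 rad; t = (α − φ) mod 2π = 1.641086 rad, q = (β − φ) mod 2π = 6.191160 rad → L = 7.34·(1.641086 + 8.884340 + 6.191160) = 7.34·16.716586 = 122.699741 m
RLR: c = (6 − d² + 2cos(α−β) + 2d(sin α − sin β))/8 = -8.462452, |c| > 1 → infeasible
LRL: c = (6 − d² + 2cos(α−β) − 2d(sin α − sin β))/8 = -14.367870, |c| > 1 → infeasible
Shortest: RSR with L = 76.583097 m ≈ 76.5831 m
Convert RSR to answer units (arcs ×180/π): t = 1.640114·180/π = 93.9716°, p = ρ·p = 7.34·8.700553 = 63.8621 m, q = 0.092998·180/π = 5.3284°, L = 76.5831 m.

RSR: t = 93.9716°, p = 63.8621 m, q = 5.3284°, L = 76.5831 m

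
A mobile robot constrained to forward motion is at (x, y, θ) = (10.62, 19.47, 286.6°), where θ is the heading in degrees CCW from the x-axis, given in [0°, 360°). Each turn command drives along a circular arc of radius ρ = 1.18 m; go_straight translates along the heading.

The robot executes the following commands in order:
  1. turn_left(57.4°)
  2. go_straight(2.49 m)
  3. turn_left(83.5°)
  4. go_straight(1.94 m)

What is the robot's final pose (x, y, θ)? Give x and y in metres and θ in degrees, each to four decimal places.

(15.9769, 20.4615, 67.5000°)

set_pose: (x, y, θ) = (10.6200, 19.4700, 286.6000°), ρ = 1.18
turn_left(57.4°): centre at ρ to the left, rotate +57.4° → (11.4256, 18.6728, 344.0000°)
go_straight(2.49): x += 2.49·cos θ, y += 2.49·sin θ → (13.8191, 17.9865, 344.0000°)
turn_left(83.5°): centre at ρ to the left, rotate +83.5° → (15.2345, 18.6692, 427.5000° ≡ 67.5000°)
go_straight(1.94): x += 1.94·cos θ, y += 1.94·sin θ → (15.9769, 20.4615, 67.5000°)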